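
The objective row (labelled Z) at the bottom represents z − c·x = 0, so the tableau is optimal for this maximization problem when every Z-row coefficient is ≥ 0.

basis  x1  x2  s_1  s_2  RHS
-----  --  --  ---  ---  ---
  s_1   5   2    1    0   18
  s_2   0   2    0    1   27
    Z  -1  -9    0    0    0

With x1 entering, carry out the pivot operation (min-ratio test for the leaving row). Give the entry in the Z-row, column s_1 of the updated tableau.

1/5

Ratio test on column x1 — row 1: 18/5 = 18/5; row 2: entry 0 ≤ 0. Minimum is 18/5 at row 1 (s_1 leaves); pivot element 5.
Divide row 1 by 5; eliminate column x1 from the other rows.
Z-row update in column s_1: 0 − (-1)·(1/5) = 1/5.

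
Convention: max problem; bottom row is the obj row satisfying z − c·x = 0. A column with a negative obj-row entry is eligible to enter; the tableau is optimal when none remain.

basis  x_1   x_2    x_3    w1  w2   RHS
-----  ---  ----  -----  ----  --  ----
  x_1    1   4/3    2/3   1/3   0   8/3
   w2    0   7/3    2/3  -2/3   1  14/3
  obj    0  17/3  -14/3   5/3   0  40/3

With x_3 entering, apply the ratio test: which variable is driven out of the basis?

Column x_3 entries and ratios — x_1: (8/3)/(2/3) = 4; w2: (14/3)/(2/3) = 7.
Smallest ratio is 4 in the row of x_1, so x_1 leaves.

x_1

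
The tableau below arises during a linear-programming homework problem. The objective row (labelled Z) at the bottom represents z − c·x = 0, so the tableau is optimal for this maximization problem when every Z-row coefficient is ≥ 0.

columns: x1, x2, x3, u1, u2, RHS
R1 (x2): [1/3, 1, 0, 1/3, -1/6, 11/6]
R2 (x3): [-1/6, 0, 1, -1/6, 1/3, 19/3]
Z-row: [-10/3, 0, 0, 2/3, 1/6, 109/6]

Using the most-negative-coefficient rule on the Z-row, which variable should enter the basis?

Negative Z-row entries: x1: -10/3.
The most negative is -10/3 in column x1, so x1 enters.

x1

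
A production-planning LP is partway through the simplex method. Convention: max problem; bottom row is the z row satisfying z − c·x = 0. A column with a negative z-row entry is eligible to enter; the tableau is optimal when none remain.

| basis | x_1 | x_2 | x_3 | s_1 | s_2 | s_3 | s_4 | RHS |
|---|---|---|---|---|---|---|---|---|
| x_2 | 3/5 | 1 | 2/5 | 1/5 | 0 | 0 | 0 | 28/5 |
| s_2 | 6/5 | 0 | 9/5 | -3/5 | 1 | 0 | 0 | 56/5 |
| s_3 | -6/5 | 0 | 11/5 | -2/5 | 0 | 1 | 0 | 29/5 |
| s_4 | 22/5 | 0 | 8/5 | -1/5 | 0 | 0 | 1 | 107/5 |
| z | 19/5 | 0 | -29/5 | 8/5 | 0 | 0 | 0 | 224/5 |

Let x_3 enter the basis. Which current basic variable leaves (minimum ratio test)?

s_3

Column x_3 entries and ratios — x_2: (28/5)/(2/5) = 14; s_2: (56/5)/(9/5) = 56/9; s_3: (29/5)/(11/5) = 29/11; s_4: (107/5)/(8/5) = 107/8.
Smallest ratio is 29/11 in the row of s_3, so s_3 leaves.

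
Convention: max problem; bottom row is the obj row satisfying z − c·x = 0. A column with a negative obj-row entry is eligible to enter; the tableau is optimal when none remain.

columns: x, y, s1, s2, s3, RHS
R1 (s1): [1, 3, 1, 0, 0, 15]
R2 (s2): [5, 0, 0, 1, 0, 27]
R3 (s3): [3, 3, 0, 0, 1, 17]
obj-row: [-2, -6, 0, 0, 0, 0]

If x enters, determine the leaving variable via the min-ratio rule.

Column x entries and ratios — s1: 15/1 = 15; s2: 27/5 = 27/5; s3: 17/3 = 17/3.
Smallest ratio is 27/5 in the row of s2, so s2 leaves.

s2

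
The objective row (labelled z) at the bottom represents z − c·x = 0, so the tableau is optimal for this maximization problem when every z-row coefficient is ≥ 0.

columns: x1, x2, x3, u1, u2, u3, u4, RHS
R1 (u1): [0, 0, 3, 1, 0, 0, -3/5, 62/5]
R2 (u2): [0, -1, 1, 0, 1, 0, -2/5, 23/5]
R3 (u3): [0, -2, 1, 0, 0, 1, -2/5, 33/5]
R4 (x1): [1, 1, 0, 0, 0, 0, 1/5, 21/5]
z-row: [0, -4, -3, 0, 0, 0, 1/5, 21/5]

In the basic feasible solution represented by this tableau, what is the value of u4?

u4 is not in the basis, so in the current basic feasible solution u4 = 0.

0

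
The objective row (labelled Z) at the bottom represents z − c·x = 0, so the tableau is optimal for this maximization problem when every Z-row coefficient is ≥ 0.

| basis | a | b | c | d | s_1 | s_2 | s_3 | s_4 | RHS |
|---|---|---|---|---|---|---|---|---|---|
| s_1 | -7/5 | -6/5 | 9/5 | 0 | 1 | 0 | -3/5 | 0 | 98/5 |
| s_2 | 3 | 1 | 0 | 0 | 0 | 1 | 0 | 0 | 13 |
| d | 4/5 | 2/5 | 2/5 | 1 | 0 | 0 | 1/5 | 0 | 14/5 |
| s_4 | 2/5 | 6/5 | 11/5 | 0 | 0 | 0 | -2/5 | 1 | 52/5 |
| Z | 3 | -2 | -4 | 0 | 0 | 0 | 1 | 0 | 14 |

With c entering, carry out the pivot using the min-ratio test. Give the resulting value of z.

362/11

Ratio test on column c — row 1: (98/5)/(9/5) = 98/9; row 2: entry 0 ≤ 0; row 3: (14/5)/(2/5) = 7; row 4: (52/5)/(11/5) = 52/11. Minimum is 52/11 at row 4 (s_4 leaves); pivot element 11/5.
Pivot on row 4; the Z-row RHS becomes 14 − (-4)·(52/11) = 362/11.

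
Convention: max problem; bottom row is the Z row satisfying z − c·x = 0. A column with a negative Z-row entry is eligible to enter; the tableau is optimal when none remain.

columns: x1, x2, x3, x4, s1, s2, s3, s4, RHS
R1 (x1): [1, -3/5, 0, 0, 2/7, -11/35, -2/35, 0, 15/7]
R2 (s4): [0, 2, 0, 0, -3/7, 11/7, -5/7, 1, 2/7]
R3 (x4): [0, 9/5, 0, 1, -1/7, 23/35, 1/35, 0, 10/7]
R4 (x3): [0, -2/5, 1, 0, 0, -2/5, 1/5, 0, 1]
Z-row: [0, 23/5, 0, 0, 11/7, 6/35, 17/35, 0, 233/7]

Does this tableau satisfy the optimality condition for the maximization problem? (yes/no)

yes

Every Z-row coefficient is ≥ 0, so the tableau is optimal.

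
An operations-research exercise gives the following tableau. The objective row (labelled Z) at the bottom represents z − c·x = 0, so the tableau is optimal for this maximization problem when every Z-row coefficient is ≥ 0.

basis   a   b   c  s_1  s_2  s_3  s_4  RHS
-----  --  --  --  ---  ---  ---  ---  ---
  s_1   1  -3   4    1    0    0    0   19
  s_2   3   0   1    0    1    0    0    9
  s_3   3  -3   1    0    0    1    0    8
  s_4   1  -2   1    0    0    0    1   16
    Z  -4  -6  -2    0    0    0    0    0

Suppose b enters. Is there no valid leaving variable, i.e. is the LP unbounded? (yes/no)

Every constraint-row entry in column b is ≤ 0, so increasing b is unbounded.

yes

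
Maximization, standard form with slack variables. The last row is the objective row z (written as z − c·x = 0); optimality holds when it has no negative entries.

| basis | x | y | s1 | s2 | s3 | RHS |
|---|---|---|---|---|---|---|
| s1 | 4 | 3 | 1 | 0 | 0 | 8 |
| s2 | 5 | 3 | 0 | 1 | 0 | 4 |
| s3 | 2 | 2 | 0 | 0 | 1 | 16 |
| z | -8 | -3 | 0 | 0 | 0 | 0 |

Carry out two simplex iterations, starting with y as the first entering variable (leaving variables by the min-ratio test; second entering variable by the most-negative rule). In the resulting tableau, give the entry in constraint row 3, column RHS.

72/5

Ratio test on column y — row 1: 8/3 = 8/3; row 2: 4/3 = 4/3; row 3: 16/2 = 8. Minimum is 4/3 at row 2 (s2 leaves); pivot element 3.
Divide row 2 by 3; eliminate column y from the other rows.
Second iteration: most negative z-row entry is -3 in column x, so x enters.
Ratio test on column x — row 1: entry -1 ≤ 0; row 2: (4/3)/(5/3) = 4/5; row 3: entry -4/3 ≤ 0. Minimum is 4/5 at row 2 (y leaves); pivot element 5/3.
Divide row 2 by 5/3; eliminate column x from the other rows.
After both pivots, the entry at constraint row 3, column RHS is 72/5.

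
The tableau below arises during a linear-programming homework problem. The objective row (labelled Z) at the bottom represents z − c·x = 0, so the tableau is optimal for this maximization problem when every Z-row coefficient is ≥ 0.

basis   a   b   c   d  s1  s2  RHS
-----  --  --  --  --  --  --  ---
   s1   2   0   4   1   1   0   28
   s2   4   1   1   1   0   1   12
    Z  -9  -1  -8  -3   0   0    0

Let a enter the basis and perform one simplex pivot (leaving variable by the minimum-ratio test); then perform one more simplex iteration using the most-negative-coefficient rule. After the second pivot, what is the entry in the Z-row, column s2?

10/7

Ratio test on column a — row 1: 28/2 = 14; row 2: 12/4 = 3. Minimum is 3 at row 2 (s2 leaves); pivot element 4.
Divide row 2 by 4; eliminate column a from the other rows.
Second iteration: most negative Z-row entry is -23/4 in column c, so c enters.
Ratio test on column c — row 1: 22/(7/2) = 44/7; row 2: 3/(1/4) = 12. Minimum is 44/7 at row 1 (s1 leaves); pivot element 7/2.
Divide row 1 by 7/2; eliminate column c from the other rows.
After both pivots, the entry at the Z-row, column s2 is 10/7.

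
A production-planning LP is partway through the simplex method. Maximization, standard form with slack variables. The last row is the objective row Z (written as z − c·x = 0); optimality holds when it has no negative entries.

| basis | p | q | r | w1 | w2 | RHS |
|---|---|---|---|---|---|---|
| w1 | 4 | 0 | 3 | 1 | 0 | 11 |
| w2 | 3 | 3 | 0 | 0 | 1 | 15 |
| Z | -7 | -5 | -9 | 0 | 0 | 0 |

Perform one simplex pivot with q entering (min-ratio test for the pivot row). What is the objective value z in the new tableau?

25

Ratio test on column q — row 1: entry 0 ≤ 0; row 2: 15/3 = 5. Minimum is 5 at row 2 (w2 leaves); pivot element 3.
Pivot on row 2; the Z-row RHS becomes 0 − (-5)·5 = 25.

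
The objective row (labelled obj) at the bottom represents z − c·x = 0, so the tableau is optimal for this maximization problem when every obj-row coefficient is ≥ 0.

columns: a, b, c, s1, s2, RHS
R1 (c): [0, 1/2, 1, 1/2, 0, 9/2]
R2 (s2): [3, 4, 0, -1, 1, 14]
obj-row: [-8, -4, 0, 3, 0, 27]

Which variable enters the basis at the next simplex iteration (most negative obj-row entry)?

Negative obj-row entries: a: -8, b: -4.
The most negative is -8 in column a, so a enters.

a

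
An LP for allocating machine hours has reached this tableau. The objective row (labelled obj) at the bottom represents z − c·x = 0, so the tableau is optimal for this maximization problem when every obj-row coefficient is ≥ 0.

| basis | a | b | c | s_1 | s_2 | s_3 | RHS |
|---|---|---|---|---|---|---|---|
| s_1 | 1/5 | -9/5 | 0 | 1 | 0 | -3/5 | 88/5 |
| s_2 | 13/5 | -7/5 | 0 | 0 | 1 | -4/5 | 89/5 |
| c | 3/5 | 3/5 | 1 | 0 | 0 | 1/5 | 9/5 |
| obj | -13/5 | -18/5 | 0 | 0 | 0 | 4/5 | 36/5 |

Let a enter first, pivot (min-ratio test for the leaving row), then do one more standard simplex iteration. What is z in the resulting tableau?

Ratio test on column a — row 1: (88/5)/(1/5) = 88; row 2: (89/5)/(13/5) = 89/13; row 3: (9/5)/(3/5) = 3. Minimum is 3 at row 3 (c leaves); pivot element 3/5.
Pivot on row 3; the obj-row RHS becomes 36/5 − (-13/5)·3 = 15.
Next entering variable (most negative obj-row entry -1): b.
Ratio test on column b — row 1: entry -2 ≤ 0; row 2: entry -4 ≤ 0; row 3: 3/1 = 3. Minimum is 3 at row 3 (a leaves); pivot element 1.
After the second pivot the obj-row RHS is 15 − (-1)·3 = 18.

18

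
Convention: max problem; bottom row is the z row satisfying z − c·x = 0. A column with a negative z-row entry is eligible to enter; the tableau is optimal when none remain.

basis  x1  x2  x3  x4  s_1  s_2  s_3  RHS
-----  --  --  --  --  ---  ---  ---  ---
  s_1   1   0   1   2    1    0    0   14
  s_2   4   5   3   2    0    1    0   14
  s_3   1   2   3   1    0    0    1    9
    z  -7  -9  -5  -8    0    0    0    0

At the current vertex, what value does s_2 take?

s_2 is basic (row 2); its value is the RHS of that row, 14.

14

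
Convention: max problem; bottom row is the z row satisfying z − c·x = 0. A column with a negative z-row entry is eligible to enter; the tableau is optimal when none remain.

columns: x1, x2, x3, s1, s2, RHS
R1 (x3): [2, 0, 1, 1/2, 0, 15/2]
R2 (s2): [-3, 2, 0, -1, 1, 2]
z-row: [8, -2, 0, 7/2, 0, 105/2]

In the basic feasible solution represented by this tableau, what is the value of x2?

x2 is not in the basis, so in the current basic feasible solution x2 = 0.

0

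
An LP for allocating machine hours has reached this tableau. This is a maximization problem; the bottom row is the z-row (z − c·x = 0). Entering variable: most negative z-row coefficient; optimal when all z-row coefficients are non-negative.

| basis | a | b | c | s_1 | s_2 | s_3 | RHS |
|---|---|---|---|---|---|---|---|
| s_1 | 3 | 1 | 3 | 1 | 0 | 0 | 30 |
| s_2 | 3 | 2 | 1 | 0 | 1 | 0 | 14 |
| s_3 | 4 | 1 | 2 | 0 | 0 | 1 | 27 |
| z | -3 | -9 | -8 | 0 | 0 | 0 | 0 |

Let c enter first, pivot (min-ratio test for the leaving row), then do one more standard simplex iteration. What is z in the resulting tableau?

Ratio test on column c — row 1: 30/3 = 10; row 2: 14/1 = 14; row 3: 27/2 = 27/2. Minimum is 10 at row 1 (s_1 leaves); pivot element 3.
Pivot on row 1; the z-row RHS becomes 0 − (-8)·10 = 80.
Next entering variable (most negative z-row entry -19/3): b.
Ratio test on column b — row 1: 10/(1/3) = 30; row 2: 4/(5/3) = 12/5; row 3: 7/(1/3) = 21. Minimum is 12/5 at row 2 (s_2 leaves); pivot element 5/3.
After the second pivot the z-row RHS is 80 − (-19/3)·(12/5) = 476/5.

476/5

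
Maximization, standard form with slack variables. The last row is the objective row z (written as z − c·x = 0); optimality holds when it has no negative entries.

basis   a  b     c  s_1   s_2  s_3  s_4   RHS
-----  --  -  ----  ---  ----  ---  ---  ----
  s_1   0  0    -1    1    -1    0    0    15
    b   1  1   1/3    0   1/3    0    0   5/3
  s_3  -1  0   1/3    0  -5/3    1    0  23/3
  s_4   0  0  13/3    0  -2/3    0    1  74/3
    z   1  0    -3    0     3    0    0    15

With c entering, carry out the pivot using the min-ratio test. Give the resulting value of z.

30

Ratio test on column c — row 1: entry -1 ≤ 0; row 2: (5/3)/(1/3) = 5; row 3: (23/3)/(1/3) = 23; row 4: (74/3)/(13/3) = 74/13. Minimum is 5 at row 2 (b leaves); pivot element 1/3.
Pivot on row 2; the z-row RHS becomes 15 − (-3)·5 = 30.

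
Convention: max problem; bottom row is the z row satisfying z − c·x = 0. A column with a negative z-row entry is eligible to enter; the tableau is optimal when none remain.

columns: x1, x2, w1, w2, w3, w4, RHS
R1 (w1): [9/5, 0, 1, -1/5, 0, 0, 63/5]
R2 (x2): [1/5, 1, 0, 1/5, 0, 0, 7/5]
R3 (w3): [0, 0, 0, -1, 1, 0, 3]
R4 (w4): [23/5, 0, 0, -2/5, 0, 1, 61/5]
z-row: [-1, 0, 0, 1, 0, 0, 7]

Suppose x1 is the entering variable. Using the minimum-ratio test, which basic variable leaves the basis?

w4

Column x1 entries and ratios — w1: (63/5)/(9/5) = 7; x2: (7/5)/(1/5) = 7; w3: 0 ≤ 0, skip; w4: (61/5)/(23/5) = 61/23.
Smallest ratio is 61/23 in the row of w4, so w4 leaves.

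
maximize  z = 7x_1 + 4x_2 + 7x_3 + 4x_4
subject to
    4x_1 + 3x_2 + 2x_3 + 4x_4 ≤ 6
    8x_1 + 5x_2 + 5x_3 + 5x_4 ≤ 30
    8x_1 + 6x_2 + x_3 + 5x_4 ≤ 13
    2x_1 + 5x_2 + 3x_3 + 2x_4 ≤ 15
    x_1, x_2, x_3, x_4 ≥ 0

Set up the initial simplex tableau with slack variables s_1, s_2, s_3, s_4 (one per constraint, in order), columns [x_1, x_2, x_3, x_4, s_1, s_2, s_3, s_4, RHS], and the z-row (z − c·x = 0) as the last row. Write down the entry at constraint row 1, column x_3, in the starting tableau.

2

Constraint 1 has coefficient 2 on x_3.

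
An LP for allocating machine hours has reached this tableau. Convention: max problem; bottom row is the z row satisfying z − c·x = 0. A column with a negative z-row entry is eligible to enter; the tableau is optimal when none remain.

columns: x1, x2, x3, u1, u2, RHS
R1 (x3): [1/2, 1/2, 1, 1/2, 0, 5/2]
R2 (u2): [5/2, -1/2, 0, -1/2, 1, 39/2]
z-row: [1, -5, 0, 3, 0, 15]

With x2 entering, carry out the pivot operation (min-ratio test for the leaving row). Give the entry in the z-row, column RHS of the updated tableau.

Ratio test on column x2 — row 1: (5/2)/(1/2) = 5; row 2: entry -1/2 ≤ 0. Minimum is 5 at row 1 (x3 leaves); pivot element 1/2.
Divide row 1 by 1/2; eliminate column x2 from the other rows.
z-row update in column RHS: 15 − (-5)·5 = 40.

40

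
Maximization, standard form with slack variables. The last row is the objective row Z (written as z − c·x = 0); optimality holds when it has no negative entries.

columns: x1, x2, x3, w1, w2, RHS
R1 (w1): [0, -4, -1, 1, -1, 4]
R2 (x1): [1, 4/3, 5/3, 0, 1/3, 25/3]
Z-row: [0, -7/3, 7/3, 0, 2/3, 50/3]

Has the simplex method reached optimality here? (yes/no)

no

The Z-row has a negative entry -7/3 in column x2, so it is not optimal.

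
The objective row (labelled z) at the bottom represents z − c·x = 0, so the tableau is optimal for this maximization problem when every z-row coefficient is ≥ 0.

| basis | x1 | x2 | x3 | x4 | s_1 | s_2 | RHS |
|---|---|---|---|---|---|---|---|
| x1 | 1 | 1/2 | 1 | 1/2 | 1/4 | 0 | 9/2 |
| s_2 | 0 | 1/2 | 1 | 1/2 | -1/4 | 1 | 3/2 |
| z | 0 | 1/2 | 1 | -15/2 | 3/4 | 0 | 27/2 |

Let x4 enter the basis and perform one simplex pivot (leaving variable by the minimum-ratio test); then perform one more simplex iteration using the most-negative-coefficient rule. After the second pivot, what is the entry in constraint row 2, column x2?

Ratio test on column x4 — row 1: (9/2)/(1/2) = 9; row 2: (3/2)/(1/2) = 3. Minimum is 3 at row 2 (s_2 leaves); pivot element 1/2.
Divide row 2 by 1/2; eliminate column x4 from the other rows.
Second iteration: most negative z-row entry is -3 in column s_1, so s_1 enters.
Ratio test on column s_1 — row 1: 3/(1/2) = 6; row 2: entry -1/2 ≤ 0. Minimum is 6 at row 1 (x1 leaves); pivot element 1/2.
Divide row 1 by 1/2; eliminate column s_1 from the other rows.
After both pivots, the entry at constraint row 2, column x2 is 1.

1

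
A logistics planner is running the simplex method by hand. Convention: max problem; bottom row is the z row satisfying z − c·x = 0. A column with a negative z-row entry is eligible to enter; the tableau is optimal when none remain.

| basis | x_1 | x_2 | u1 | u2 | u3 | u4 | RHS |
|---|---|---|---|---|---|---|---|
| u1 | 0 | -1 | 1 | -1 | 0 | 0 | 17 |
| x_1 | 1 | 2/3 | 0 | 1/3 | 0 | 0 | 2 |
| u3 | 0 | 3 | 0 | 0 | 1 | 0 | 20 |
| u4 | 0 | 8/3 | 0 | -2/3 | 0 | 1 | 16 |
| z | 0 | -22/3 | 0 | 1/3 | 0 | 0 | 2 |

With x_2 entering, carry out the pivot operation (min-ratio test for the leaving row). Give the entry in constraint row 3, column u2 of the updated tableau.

-3/2

Ratio test on column x_2 — row 1: entry -1 ≤ 0; row 2: 2/(2/3) = 3; row 3: 20/3 = 20/3; row 4: 16/(8/3) = 6. Minimum is 3 at row 2 (x_1 leaves); pivot element 2/3.
Divide row 2 by 2/3; eliminate column x_2 from the other rows.
Row 3 update in column u2: 0 − 3·(1/2) = -3/2.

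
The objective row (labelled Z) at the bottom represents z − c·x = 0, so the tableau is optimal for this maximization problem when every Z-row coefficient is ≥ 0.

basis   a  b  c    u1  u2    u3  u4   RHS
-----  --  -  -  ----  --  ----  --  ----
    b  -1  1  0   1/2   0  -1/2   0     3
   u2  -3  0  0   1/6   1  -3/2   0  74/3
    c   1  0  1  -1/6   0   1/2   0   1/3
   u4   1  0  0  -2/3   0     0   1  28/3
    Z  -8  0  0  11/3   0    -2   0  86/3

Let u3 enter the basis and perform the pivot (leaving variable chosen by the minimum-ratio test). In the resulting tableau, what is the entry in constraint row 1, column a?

Ratio test on column u3 — row 1: entry -1/2 ≤ 0; row 2: entry -3/2 ≤ 0; row 3: (1/3)/(1/2) = 2/3; row 4: entry 0 ≤ 0. Minimum is 2/3 at row 3 (c leaves); pivot element 1/2.
Divide row 3 by 1/2; eliminate column u3 from the other rows.
Row 1 update in column a: -1 − (-1/2)·2 = 0.

0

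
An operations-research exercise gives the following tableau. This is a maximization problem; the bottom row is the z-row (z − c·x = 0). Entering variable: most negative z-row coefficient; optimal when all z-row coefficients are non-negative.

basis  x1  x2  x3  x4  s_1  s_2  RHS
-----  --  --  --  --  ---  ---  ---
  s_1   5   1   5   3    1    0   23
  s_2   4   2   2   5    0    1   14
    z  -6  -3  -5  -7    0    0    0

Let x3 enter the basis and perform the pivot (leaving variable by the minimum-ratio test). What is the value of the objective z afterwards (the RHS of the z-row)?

23

Ratio test on column x3 — row 1: 23/5 = 23/5; row 2: 14/2 = 7. Minimum is 23/5 at row 1 (s_1 leaves); pivot element 5.
Pivot on row 1; the z-row RHS becomes 0 − (-5)·(23/5) = 23.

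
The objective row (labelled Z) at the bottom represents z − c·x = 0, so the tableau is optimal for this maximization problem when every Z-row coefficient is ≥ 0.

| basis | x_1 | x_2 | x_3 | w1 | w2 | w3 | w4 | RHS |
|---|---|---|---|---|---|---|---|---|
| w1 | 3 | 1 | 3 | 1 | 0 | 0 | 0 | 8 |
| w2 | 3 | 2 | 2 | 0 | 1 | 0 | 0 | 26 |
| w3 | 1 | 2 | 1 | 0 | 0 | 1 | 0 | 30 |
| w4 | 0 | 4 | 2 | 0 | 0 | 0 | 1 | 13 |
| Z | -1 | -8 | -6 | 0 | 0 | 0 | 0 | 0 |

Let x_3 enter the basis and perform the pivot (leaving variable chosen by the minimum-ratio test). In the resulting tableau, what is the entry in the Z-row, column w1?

2

Ratio test on column x_3 — row 1: 8/3 = 8/3; row 2: 26/2 = 13; row 3: 30/1 = 30; row 4: 13/2 = 13/2. Minimum is 8/3 at row 1 (w1 leaves); pivot element 3.
Divide row 1 by 3; eliminate column x_3 from the other rows.
Z-row update in column w1: 0 − (-6)·(1/3) = 2.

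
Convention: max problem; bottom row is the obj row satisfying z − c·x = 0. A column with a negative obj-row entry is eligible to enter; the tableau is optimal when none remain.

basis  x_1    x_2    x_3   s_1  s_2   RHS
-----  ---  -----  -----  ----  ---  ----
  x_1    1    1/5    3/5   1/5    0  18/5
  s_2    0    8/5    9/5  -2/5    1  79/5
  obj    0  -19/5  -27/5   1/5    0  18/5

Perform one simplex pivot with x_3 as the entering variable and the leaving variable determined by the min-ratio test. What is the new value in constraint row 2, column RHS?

Ratio test on column x_3 — row 1: (18/5)/(3/5) = 6; row 2: (79/5)/(9/5) = 79/9. Minimum is 6 at row 1 (x_1 leaves); pivot element 3/5.
Divide row 1 by 3/5; eliminate column x_3 from the other rows.
Row 2 update in column RHS: 79/5 − (9/5)·6 = 5.

5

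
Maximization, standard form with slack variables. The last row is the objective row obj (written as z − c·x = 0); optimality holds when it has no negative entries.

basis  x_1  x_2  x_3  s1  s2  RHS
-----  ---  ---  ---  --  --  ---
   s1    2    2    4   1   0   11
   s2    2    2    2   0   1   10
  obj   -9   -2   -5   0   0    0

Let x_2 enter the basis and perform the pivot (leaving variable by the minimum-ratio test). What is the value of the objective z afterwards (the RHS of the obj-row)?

Ratio test on column x_2 — row 1: 11/2 = 11/2; row 2: 10/2 = 5. Minimum is 5 at row 2 (s2 leaves); pivot element 2.
Pivot on row 2; the obj-row RHS becomes 0 − (-2)·5 = 10.

10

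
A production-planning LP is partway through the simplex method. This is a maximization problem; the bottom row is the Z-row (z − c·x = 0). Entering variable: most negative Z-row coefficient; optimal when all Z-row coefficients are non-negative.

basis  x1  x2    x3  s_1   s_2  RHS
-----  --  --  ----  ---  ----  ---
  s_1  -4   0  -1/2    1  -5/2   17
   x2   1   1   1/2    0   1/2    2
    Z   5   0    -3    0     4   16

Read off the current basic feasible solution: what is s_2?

0

s_2 is not in the basis, so in the current basic feasible solution s_2 = 0.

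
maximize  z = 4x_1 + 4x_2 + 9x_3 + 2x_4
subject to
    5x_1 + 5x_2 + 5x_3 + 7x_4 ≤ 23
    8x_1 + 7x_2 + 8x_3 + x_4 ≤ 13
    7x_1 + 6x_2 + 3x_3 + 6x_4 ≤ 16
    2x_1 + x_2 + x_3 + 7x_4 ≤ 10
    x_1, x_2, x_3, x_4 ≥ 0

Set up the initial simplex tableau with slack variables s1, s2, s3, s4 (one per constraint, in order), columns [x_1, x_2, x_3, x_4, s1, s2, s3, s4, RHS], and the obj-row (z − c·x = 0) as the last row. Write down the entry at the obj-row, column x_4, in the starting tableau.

The obj-row carries the negated objective coefficients: the x_4 entry is -2.

-2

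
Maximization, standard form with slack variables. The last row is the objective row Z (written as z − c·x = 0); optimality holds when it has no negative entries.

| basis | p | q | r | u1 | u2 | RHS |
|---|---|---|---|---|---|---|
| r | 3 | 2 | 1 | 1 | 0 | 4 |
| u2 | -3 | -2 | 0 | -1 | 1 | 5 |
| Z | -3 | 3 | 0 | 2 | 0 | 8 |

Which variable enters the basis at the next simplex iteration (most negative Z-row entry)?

Negative Z-row entries: p: -3.
The most negative is -3 in column p, so p enters.

p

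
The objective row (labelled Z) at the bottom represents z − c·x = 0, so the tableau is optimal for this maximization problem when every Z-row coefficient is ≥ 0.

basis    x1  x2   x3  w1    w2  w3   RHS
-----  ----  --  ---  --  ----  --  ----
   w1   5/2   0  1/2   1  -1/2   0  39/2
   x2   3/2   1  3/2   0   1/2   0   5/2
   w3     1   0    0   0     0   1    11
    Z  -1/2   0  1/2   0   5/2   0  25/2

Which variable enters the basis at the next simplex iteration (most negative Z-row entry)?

x1

Negative Z-row entries: x1: -1/2.
The most negative is -1/2 in column x1, so x1 enters.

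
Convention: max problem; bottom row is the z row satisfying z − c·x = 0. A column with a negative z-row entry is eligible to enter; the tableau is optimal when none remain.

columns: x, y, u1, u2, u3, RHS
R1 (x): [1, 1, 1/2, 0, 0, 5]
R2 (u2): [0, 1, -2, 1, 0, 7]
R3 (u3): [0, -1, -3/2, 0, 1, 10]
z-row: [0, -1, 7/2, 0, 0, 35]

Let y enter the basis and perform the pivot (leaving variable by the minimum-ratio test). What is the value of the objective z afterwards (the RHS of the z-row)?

40

Ratio test on column y — row 1: 5/1 = 5; row 2: 7/1 = 7; row 3: entry -1 ≤ 0. Minimum is 5 at row 1 (x leaves); pivot element 1.
Pivot on row 1; the z-row RHS becomes 35 − (-1)·5 = 40.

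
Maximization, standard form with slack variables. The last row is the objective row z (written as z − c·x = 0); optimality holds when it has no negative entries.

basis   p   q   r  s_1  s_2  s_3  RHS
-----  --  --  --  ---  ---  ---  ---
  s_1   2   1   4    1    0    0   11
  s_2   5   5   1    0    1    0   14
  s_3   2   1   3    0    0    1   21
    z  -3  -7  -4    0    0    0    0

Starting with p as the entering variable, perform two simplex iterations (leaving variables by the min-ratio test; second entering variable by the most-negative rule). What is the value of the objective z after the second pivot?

98/5

Ratio test on column p — row 1: 11/2 = 11/2; row 2: 14/5 = 14/5; row 3: 21/2 = 21/2. Minimum is 14/5 at row 2 (s_2 leaves); pivot element 5.
Pivot on row 2; the z-row RHS becomes 0 − (-3)·(14/5) = 42/5.
Next entering variable (most negative z-row entry -4): q.
Ratio test on column q — row 1: entry -1 ≤ 0; row 2: (14/5)/1 = 14/5; row 3: entry -1 ≤ 0. Minimum is 14/5 at row 2 (p leaves); pivot element 1.
After the second pivot the z-row RHS is 42/5 − (-4)·(14/5) = 98/5.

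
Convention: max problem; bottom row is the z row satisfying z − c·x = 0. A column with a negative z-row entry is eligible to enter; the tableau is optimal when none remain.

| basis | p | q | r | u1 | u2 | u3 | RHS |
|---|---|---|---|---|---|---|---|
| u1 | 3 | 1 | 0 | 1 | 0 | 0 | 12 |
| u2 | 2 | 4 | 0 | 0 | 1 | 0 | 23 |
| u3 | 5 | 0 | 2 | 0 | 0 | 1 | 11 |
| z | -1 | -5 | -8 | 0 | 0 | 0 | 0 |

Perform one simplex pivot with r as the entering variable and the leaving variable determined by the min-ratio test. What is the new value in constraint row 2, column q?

4

Ratio test on column r — row 1: entry 0 ≤ 0; row 2: entry 0 ≤ 0; row 3: 11/2 = 11/2. Minimum is 11/2 at row 3 (u3 leaves); pivot element 2.
Divide row 3 by 2; eliminate column r from the other rows.
Row 2 update in column q: 4 − 0·0 = 4.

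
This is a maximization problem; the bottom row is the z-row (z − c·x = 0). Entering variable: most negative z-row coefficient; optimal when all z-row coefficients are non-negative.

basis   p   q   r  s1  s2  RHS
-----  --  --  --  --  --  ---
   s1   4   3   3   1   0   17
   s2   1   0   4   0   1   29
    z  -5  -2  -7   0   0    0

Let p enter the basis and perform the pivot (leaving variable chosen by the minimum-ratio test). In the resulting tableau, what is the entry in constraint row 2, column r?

Ratio test on column p — row 1: 17/4 = 17/4; row 2: 29/1 = 29. Minimum is 17/4 at row 1 (s1 leaves); pivot element 4.
Divide row 1 by 4; eliminate column p from the other rows.
Row 2 update in column r: 4 − 1·(3/4) = 13/4.

13/4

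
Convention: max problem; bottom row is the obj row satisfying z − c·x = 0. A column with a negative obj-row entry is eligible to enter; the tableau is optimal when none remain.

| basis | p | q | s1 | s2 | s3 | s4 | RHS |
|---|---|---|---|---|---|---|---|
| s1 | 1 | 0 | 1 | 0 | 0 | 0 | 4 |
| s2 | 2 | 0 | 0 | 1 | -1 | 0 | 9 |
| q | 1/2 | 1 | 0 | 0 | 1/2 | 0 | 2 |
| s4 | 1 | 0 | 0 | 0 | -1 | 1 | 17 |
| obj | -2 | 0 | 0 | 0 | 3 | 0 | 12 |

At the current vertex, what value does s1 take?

4

s1 is basic (row 1); its value is the RHS of that row, 4.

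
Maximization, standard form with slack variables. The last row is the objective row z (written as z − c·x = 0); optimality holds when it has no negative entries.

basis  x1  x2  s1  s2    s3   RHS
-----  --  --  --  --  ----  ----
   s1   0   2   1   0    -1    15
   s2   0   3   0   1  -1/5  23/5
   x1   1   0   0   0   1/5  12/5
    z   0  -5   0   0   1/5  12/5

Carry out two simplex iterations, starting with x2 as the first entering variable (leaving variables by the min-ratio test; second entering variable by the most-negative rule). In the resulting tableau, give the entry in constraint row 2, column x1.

1/3

Ratio test on column x2 — row 1: 15/2 = 15/2; row 2: (23/5)/3 = 23/15; row 3: entry 0 ≤ 0. Minimum is 23/15 at row 2 (s2 leaves); pivot element 3.
Divide row 2 by 3; eliminate column x2 from the other rows.
Second iteration: most negative z-row entry is -2/15 in column s3, so s3 enters.
Ratio test on column s3 — row 1: entry -13/15 ≤ 0; row 2: entry -1/15 ≤ 0; row 3: (12/5)/(1/5) = 12. Minimum is 12 at row 3 (x1 leaves); pivot element 1/5.
Divide row 3 by 1/5; eliminate column s3 from the other rows.
After both pivots, the entry at constraint row 2, column x1 is 1/3.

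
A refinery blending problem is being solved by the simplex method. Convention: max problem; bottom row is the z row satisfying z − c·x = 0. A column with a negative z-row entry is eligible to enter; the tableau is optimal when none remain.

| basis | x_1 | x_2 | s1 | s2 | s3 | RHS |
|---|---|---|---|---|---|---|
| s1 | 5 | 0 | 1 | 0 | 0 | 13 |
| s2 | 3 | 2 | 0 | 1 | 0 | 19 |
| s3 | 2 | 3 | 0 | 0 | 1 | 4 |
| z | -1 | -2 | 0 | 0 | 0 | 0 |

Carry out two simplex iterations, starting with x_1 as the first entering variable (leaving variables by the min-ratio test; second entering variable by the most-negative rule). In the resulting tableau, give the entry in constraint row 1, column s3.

Ratio test on column x_1 — row 1: 13/5 = 13/5; row 2: 19/3 = 19/3; row 3: 4/2 = 2. Minimum is 2 at row 3 (s3 leaves); pivot element 2.
Divide row 3 by 2; eliminate column x_1 from the other rows.
Second iteration: most negative z-row entry is -1/2 in column x_2, so x_2 enters.
Ratio test on column x_2 — row 1: entry -15/2 ≤ 0; row 2: entry -5/2 ≤ 0; row 3: 2/(3/2) = 4/3. Minimum is 4/3 at row 3 (x_1 leaves); pivot element 3/2.
Divide row 3 by 3/2; eliminate column x_2 from the other rows.
After both pivots, the entry at constraint row 1, column s3 is 0.

0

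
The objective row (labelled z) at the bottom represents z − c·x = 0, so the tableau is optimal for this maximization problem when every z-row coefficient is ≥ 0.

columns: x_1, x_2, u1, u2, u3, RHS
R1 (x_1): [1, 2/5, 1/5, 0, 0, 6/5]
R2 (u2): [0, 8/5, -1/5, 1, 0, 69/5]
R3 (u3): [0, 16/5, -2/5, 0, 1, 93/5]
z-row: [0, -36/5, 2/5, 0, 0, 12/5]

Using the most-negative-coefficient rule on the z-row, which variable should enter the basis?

x_2

Negative z-row entries: x_2: -36/5.
The most negative is -36/5 in column x_2, so x_2 enters.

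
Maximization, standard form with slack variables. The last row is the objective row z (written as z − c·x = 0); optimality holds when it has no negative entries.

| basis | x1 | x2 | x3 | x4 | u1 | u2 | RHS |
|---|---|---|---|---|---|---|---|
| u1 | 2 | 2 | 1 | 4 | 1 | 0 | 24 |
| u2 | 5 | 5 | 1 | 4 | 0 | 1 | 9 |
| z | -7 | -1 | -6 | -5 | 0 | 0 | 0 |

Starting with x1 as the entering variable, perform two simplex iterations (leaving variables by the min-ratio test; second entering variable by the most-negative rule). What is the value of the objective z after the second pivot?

Ratio test on column x1 — row 1: 24/2 = 12; row 2: 9/5 = 9/5. Minimum is 9/5 at row 2 (u2 leaves); pivot element 5.
Pivot on row 2; the z-row RHS becomes 0 − (-7)·(9/5) = 63/5.
Next entering variable (most negative z-row entry -23/5): x3.
Ratio test on column x3 — row 1: (102/5)/(3/5) = 34; row 2: (9/5)/(1/5) = 9. Minimum is 9 at row 2 (x1 leaves); pivot element 1/5.
After the second pivot the z-row RHS is 63/5 − (-23/5)·9 = 54.

54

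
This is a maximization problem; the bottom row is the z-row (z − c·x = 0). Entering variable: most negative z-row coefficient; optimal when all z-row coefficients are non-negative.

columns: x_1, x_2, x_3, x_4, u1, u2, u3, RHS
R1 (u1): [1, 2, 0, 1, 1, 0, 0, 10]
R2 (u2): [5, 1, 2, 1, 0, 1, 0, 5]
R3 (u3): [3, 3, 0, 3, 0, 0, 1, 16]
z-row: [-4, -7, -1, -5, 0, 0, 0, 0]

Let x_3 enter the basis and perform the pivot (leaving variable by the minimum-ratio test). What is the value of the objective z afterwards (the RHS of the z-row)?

5/2

Ratio test on column x_3 — row 1: entry 0 ≤ 0; row 2: 5/2 = 5/2; row 3: entry 0 ≤ 0. Minimum is 5/2 at row 2 (u2 leaves); pivot element 2.
Pivot on row 2; the z-row RHS becomes 0 − (-1)·(5/2) = 5/2.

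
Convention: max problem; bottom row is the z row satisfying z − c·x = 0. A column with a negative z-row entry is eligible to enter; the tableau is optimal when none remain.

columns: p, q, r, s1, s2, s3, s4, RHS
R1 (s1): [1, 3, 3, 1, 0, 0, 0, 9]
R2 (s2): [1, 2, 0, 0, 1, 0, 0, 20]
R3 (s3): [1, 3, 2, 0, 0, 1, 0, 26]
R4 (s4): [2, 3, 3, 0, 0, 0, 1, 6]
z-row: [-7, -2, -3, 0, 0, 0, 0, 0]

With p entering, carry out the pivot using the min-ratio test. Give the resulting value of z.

Ratio test on column p — row 1: 9/1 = 9; row 2: 20/1 = 20; row 3: 26/1 = 26; row 4: 6/2 = 3. Minimum is 3 at row 4 (s4 leaves); pivot element 2.
Pivot on row 4; the z-row RHS becomes 0 − (-7)·3 = 21.

21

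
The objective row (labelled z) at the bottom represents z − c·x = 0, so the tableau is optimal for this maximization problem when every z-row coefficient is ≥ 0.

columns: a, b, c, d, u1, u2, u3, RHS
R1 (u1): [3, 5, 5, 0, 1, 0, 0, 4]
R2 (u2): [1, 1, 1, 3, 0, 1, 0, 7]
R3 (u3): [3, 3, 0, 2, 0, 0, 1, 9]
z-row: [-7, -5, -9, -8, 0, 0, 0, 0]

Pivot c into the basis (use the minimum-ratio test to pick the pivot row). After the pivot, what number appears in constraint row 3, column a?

Ratio test on column c — row 1: 4/5 = 4/5; row 2: 7/1 = 7; row 3: entry 0 ≤ 0. Minimum is 4/5 at row 1 (u1 leaves); pivot element 5.
Divide row 1 by 5; eliminate column c from the other rows.
Row 3 update in column a: 3 − 0·(3/5) = 3.

3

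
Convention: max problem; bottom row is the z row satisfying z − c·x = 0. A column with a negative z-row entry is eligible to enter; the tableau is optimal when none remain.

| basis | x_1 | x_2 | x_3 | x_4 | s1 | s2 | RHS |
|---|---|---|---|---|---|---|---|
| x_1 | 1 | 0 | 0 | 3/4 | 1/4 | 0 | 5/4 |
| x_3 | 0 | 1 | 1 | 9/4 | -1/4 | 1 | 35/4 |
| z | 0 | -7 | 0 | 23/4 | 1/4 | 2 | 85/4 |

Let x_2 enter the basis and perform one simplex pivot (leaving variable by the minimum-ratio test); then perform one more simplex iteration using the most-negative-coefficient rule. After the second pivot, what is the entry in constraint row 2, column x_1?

1

Ratio test on column x_2 — row 1: entry 0 ≤ 0; row 2: (35/4)/1 = 35/4. Minimum is 35/4 at row 2 (x_3 leaves); pivot element 1.
Divide row 2 by 1; eliminate column x_2 from the other rows.
Second iteration: most negative z-row entry is -3/2 in column s1, so s1 enters.
Ratio test on column s1 — row 1: (5/4)/(1/4) = 5; row 2: entry -1/4 ≤ 0. Minimum is 5 at row 1 (x_1 leaves); pivot element 1/4.
Divide row 1 by 1/4; eliminate column s1 from the other rows.
After both pivots, the entry at constraint row 2, column x_1 is 1.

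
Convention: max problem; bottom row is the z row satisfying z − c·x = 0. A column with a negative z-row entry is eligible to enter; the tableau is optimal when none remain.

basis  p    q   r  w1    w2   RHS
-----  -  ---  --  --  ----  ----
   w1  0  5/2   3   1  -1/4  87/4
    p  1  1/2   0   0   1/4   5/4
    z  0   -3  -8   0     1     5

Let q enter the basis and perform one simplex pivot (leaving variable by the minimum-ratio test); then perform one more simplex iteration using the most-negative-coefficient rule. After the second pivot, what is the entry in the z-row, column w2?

-3/2

Ratio test on column q — row 1: (87/4)/(5/2) = 87/10; row 2: (5/4)/(1/2) = 5/2. Minimum is 5/2 at row 2 (p leaves); pivot element 1/2.
Divide row 2 by 1/2; eliminate column q from the other rows.
Second iteration: most negative z-row entry is -8 in column r, so r enters.
Ratio test on column r — row 1: (31/2)/3 = 31/6; row 2: entry 0 ≤ 0. Minimum is 31/6 at row 1 (w1 leaves); pivot element 3.
Divide row 1 by 3; eliminate column r from the other rows.
After both pivots, the entry at the z-row, column w2 is -3/2.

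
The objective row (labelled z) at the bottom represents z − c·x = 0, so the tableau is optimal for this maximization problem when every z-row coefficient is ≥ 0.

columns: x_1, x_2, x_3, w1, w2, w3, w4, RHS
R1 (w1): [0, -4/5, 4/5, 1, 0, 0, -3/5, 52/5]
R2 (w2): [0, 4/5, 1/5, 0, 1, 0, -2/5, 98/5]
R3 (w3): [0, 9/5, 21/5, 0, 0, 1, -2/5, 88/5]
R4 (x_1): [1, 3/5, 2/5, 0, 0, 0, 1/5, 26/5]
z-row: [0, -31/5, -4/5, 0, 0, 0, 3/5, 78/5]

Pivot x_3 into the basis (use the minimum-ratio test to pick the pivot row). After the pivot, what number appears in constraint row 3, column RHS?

Ratio test on column x_3 — row 1: (52/5)/(4/5) = 13; row 2: (98/5)/(1/5) = 98; row 3: (88/5)/(21/5) = 88/21; row 4: (26/5)/(2/5) = 13. Minimum is 88/21 at row 3 (w3 leaves); pivot element 21/5.
Divide row 3 by 21/5; eliminate column x_3 from the other rows.
In the new row 3, the RHS entry is the old entry divided by the pivot: (88/5)/(21/5) = 88/21.

88/21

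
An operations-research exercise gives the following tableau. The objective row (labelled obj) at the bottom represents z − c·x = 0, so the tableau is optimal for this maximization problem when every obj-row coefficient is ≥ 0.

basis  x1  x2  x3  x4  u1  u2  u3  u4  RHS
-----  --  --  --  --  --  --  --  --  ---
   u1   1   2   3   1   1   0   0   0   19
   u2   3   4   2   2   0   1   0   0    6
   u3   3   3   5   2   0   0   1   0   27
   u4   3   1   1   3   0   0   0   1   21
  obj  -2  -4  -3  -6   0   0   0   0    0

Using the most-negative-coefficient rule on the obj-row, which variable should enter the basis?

Negative obj-row entries: x1: -2, x2: -4, x3: -3, x4: -6.
The most negative is -6 in column x4, so x4 enters.

x4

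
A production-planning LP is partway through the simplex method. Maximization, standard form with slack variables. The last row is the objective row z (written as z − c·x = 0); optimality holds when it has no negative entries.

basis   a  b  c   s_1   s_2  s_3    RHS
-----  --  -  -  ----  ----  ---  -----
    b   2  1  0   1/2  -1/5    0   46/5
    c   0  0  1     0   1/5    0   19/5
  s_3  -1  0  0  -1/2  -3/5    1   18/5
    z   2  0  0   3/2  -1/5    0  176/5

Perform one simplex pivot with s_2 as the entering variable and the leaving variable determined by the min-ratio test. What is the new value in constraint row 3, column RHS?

15

Ratio test on column s_2 — row 1: entry -1/5 ≤ 0; row 2: (19/5)/(1/5) = 19; row 3: entry -3/5 ≤ 0. Minimum is 19 at row 2 (c leaves); pivot element 1/5.
Divide row 2 by 1/5; eliminate column s_2 from the other rows.
Row 3 update in column RHS: 18/5 − (-3/5)·19 = 15.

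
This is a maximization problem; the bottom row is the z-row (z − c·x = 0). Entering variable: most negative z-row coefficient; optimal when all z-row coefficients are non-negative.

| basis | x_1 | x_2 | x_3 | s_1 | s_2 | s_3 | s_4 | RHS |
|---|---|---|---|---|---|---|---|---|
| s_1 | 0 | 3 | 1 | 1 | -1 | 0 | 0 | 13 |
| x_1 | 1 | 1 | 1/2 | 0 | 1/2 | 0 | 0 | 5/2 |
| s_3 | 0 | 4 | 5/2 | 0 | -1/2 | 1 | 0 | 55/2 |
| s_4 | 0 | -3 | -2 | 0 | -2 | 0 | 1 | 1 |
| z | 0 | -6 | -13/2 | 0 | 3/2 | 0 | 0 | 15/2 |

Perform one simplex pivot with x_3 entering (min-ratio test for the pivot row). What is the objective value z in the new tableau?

Ratio test on column x_3 — row 1: 13/1 = 13; row 2: (5/2)/(1/2) = 5; row 3: (55/2)/(5/2) = 11; row 4: entry -2 ≤ 0. Minimum is 5 at row 2 (x_1 leaves); pivot element 1/2.
Pivot on row 2; the z-row RHS becomes 15/2 − (-13/2)·5 = 40.

40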